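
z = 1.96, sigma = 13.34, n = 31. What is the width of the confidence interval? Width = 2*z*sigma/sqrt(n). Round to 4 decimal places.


width = 2*z*sigma/sqrt(n)
2*z*sigma = 2 * 1.96 * 13.34 = 52.2928
sqrt(31) ≈ 5.567764
width = 52.2928 / 5.567764 ≈ 9.392064

9.3921


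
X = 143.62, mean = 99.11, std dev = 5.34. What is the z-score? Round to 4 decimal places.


z = (X - mu) / sigma
X - mu = 143.62 - 99.11 = 44.51
z = 44.51 / 5.34 = 4451/534 ≈ 8.335206

8.3352


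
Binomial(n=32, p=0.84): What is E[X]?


E[X] = n*p = 32 * 0.84 = 26.88

26.88


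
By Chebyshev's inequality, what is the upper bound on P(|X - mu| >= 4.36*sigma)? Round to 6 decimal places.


P <= 1/k^2
k^2 = 4.36^2 = 19.0096
1/k^2 = 1 / 19.0096 ≈ 0.05260500

0.052605


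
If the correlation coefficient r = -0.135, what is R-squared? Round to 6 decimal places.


R^2 = r^2 = (-0.135)^2 = 0.018225

0.018225


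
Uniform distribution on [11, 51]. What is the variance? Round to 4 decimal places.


Var = (b-a)^2 / 12
(b-a)^2 = (51 - 11)^2 = 1600
Var = 1600/12 ≈ 133.333333

133.3333


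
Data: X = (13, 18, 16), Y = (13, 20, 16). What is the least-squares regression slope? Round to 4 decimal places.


b = sum((xi-xbar)(yi-ybar)) / sum((xi-xbar)^2)
n = 3, xbar = 47/3 ≈ 15.666667, ybar = 49/3 ≈ 16.333333
Sxy = sum((xi-xbar)(yi-ybar)) = 52/3 ≈ 17.333333
Sxx = sum((xi-xbar)^2) = 38/3 ≈ 12.666667
b = Sxy / Sxx = 26/19 ≈ 1.368421

1.3684


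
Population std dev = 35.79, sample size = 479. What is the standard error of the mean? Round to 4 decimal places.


SE = sigma / sqrt(n)
sqrt(479) ≈ 21.886069
SE = 35.79 / 21.886069 ≈ 1.635287

1.6353


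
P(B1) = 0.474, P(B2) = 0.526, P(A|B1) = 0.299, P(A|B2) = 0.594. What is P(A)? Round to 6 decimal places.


P(A) = P(A|B1)*P(B1) + P(A|B2)*P(B2)
P(A|B1)*P(B1) = 0.299 * 0.474 = 0.141726
P(A|B2)*P(B2) = 0.594 * 0.526 = 0.312444
P(A) = 0.141726 + 0.312444 = 0.45417

0.454170


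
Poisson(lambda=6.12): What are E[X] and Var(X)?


E[X] = Var(X) = lambda = 6.12

6.12, 6.12


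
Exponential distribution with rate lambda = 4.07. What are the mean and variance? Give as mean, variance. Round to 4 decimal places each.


mean = 1/lam, var = 1/lam^2
mean = 1 / 4.07 = 100/407 ≈ 0.245700
lam^2 = 4.07^2 = 16.5649
var = 1 / 16.5649 ≈ 0.060369

0.2457, 0.0604


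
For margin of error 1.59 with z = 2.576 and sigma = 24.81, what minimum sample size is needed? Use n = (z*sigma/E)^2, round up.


z*sigma/E = 2.576 * 24.81 / 1.59 = 266294/6625 ≈ 40.195321
(z*sigma/E)^2 ≈ 1615.663811
round up: n = 1616

1616


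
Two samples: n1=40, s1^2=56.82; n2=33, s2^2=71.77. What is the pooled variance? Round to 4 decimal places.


sp^2 = ((n1-1)*s1^2 + (n2-1)*s2^2)/(n1+n2-2)
(n1-1)*s1^2 = 39 * 56.82 = 2215.98
(n2-1)*s2^2 = 32 * 71.77 = 2296.64
numerator = 2215.98 + 2296.64 = 4512.62
n1+n2-2 = 71
sp^2 = 4512.62 / 71 = 225631/3550 ≈ 63.558028

63.5580


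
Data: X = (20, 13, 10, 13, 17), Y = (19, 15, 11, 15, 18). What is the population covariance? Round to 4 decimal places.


Cov = (1/n)*sum((xi-xbar)(yi-ybar))
n = 5, xbar = 73/5 = 14.6, ybar = 78/5 = 15.6
sum((xi-xbar)(yi-ybar)) = 47.2
Cov = 47.2 / 5 = 9.44

9.4400


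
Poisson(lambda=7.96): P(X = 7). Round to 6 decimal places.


P = e^(-lam) * lam^k / k!
e^(-7.96) ≈ 0.0003491531
lam^k = 7.96^7 ≈ 2024843.555498
k! = 7! = 5040
P = 0.0003491531 * 2024843.555498 / 5040 ≈ 0.140274

0.140274


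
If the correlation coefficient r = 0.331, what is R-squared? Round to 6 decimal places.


R^2 = r^2 = (0.331)^2 = 0.109561

0.109561


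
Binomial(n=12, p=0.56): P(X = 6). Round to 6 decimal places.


P = C(n,k) * p^k * (1-p)^(n-k)
C(12,6) = 924
p^k = 0.56^6 ≈ 0.03084098
(1-p)^(n-k) = 0.44^6 ≈ 0.007256314
P = 924 * 0.03084098 * 0.007256314 ≈ 0.206784

0.206784


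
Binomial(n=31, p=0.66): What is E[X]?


E[X] = n*p = 31 * 0.66 = 20.46

20.46


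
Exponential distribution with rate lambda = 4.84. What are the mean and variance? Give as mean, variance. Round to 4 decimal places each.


mean = 1/lam, var = 1/lam^2
mean = 1 / 4.84 = 25/121 ≈ 0.206612
lam^2 = 4.84^2 = 23.4256
var = 1 / 23.4256 ≈ 0.042688

0.2066, 0.0427


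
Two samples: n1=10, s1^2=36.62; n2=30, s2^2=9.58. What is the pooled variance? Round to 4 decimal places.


sp^2 = ((n1-1)*s1^2 + (n2-1)*s2^2)/(n1+n2-2)
(n1-1)*s1^2 = 9 * 36.62 = 329.58
(n2-1)*s2^2 = 29 * 9.58 = 277.82
numerator = 329.58 + 277.82 = 607.4
n1+n2-2 = 38
sp^2 = 607.4 / 38 = 3037/190 ≈ 15.984211

15.9842


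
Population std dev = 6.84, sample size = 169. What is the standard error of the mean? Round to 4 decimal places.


SE = sigma / sqrt(n)
sqrt(169) = 13
SE = 6.84 / 13 = 171/325 ≈ 0.526154

0.5262


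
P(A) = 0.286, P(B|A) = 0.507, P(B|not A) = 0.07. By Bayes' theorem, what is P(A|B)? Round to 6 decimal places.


P(A|B) = P(B|A)*P(A) / P(B), P(B) = P(B|A)*P(A) + P(B|not A)*P(not A)
P(B|A)*P(A) = 0.507 * 0.286 = 0.145002
P(B|not A)*P(not A) = 0.07 * 0.714 = 0.04998
P(B) = 0.145002 + 0.04998 = 0.194982
P(A|B) = 0.145002 / 0.194982 ≈ 0.74366865

0.743669


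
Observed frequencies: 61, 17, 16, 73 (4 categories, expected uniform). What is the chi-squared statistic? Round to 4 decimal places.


chi2 = sum((O-E)^2/E), E = total/4
total = 167, E = 167/4 = 41.75
(61 - 41.75)^2 / 41.75 = 370.5625 / 41.75 = 5929/668 ≈ 8.875749
(17 - 41.75)^2 / 41.75 = 612.5625 / 41.75 = 9801/668 ≈ 14.672156
(16 - 41.75)^2 / 41.75 = 663.0625 / 41.75 = 10609/668 ≈ 15.881737
(73 - 41.75)^2 / 41.75 = 976.5625 / 41.75 = 15625/668 ≈ 23.390719
chi2 = 10491/167 ≈ 62.820359

62.8204


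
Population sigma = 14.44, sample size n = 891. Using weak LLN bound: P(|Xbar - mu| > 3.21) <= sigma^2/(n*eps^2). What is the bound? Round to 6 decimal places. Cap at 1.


bound = min(1, sigma^2/(n*eps^2))
sigma^2 = 14.44^2 = 208.5136
n*eps^2 = 891 * 3.21^2 = 891 * 10.3041 = 9180.9531
sigma^2/(n*eps^2) = 208.5136 / 9180.9531 ≈ 0.02271154

0.022712


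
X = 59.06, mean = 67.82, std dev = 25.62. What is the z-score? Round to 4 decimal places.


z = (X - mu) / sigma
X - mu = 59.06 - 67.82 = -8.76
z = -8.76 / 25.62 = -146/427 ≈ -0.341920

-0.3419


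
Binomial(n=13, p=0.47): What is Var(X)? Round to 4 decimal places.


Var = n*p*(1-p) = 13 * 0.47 * 0.53 = 3.2383

3.2383


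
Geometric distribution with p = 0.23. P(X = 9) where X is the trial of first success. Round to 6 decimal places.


P = (1-p)^(k-1) * p
(1-p)^(k-1) = 0.77^8 ≈ 0.1235736
P = 0.1235736 * 0.23 ≈ 0.02842193

0.028422


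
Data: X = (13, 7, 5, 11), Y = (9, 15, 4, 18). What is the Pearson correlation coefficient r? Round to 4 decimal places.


r = sum((xi-xbar)(yi-ybar)) / sqrt(sum((xi-xbar)^2) * sum((yi-ybar)^2))
n = 4, xbar = 36/4 = 9, ybar = 46/4 = 11.5
Sxy = sum((xi-xbar)(yi-ybar)) = 26
Sxx = sum((xi-xbar)^2) = 40
Syy = sum((yi-ybar)^2) = 117
sqrt(Sxx*Syy) ≈ 68.410526
r = Sxy / sqrt(Sxx*Syy) = 26 / 68.410526 ≈ 0.380058

0.3801


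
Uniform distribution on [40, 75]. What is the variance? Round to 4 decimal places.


Var = (b-a)^2 / 12
(b-a)^2 = (75 - 40)^2 = 1225
Var = 1225/12 ≈ 102.083333

102.0833


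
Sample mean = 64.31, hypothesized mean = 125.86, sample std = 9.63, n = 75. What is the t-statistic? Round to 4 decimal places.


t = (xbar - mu0) / (s/sqrt(n))
xbar - mu0 = 64.31 - 125.86 = -61.55
sqrt(75) ≈ 8.66025404
s/sqrt(n) = 9.63 / 8.66025404 ≈ 1.11197662
t = -61.55 / 1.11197662 ≈ -55.351883

-55.3519


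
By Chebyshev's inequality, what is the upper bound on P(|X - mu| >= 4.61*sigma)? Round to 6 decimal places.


P <= 1/k^2
k^2 = 4.61^2 = 21.2521
1/k^2 = 1 / 21.2521 ≈ 0.04705417

0.047054


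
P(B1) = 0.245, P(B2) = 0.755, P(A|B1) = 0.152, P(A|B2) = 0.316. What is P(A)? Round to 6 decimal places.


P(A) = P(A|B1)*P(B1) + P(A|B2)*P(B2)
P(A|B1)*P(B1) = 0.152 * 0.245 = 0.03724
P(A|B2)*P(B2) = 0.316 * 0.755 = 0.23858
P(A) = 0.03724 + 0.23858 = 0.27582

0.275820


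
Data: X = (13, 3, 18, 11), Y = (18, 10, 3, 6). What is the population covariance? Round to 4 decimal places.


Cov = (1/n)*sum((xi-xbar)(yi-ybar))
n = 4, xbar = 45/4 = 11.25, ybar = 37/4 = 9.25
sum((xi-xbar)(yi-ybar)) = -32.25
Cov = -32.25 / 4 = -8.0625

-8.0625


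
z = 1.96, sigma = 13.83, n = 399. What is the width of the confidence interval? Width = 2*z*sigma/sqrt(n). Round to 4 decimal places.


width = 2*z*sigma/sqrt(n)
2*z*sigma = 2 * 1.96 * 13.83 = 54.2136
sqrt(399) ≈ 19.974984
width = 54.2136 / 19.974984 ≈ 2.714075

2.7141


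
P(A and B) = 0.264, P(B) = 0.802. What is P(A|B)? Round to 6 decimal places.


P(A|B) = P(A and B) / P(B) = 0.264 / 0.802 = 132/401 ≈ 0.32917706

0.329177


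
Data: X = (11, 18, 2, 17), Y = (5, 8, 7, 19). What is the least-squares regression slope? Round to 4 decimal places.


b = sum((xi-xbar)(yi-ybar)) / sum((xi-xbar)^2)
n = 4, xbar = 48/4 = 12, ybar = 39/4 = 9.75
Sxy = sum((xi-xbar)(yi-ybar)) = 68
Sxx = sum((xi-xbar)^2) = 162
b = Sxy / Sxx = 34/81 ≈ 0.419753

0.4198


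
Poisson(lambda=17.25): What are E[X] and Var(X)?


E[X] = Var(X) = lambda = 17.25

17.25, 17.25


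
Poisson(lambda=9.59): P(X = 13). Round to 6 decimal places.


P = e^(-lam) * lam^k / k!
e^(-9.59) ≈ 0.00006840942
lam^k = 9.59^13 ≈ 5802857332111.735103
k! = 13! = 6227020800
P = 0.00006840942 * 5802857332111.735103 / 6227020800 ≈ 0.063750

0.063750


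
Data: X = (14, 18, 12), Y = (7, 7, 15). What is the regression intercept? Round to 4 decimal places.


a = ybar - b*xbar, where b = sum((xi-xbar)(yi-ybar)) / sum((xi-xbar)^2)
n = 3, xbar = 44/3 ≈ 14.666667, ybar = 29/3 ≈ 9.666667
Sxy = sum((xi-xbar)(yi-ybar)) = -64/3 ≈ -21.333333
Sxx = sum((xi-xbar)^2) = 56/3 ≈ 18.666667
b = Sxy / Sxx = -8/7 ≈ -1.142857
a = 9.666667 - (-1.142857) * 14.666667 = 185/7 ≈ 26.428571

26.4286


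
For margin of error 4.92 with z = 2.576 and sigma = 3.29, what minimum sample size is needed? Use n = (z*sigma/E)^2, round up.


z*sigma/E = 2.576 * 3.29 / 4.92 ≈ 1.722569
(z*sigma/E)^2 ≈ 2.967244
round up: n = 3

3


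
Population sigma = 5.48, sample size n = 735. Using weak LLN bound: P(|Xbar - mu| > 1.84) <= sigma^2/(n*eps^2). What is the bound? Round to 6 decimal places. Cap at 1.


bound = min(1, sigma^2/(n*eps^2))
sigma^2 = 5.48^2 = 30.0304
n*eps^2 = 735 * 1.84^2 = 735 * 3.3856 = 2488.416
sigma^2/(n*eps^2) = 30.0304 / 2488.416 ≈ 0.01206808

0.012068


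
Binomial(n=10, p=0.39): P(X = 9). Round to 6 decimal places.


P = C(n,k) * p^k * (1-p)^(n-k)
C(10,9) = 10
p^k = 0.39^9 ≈ 0.0002087284
(1-p)^(n-k) = 0.61^1 = 0.61
P = 10 * 0.0002087284 * 0.61 ≈ 0.001273

0.001273


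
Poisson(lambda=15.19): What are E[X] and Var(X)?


E[X] = Var(X) = lambda = 15.19

15.19, 15.19


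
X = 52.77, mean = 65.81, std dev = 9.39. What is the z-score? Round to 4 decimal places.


z = (X - mu) / sigma
X - mu = 52.77 - 65.81 = -13.04
z = -13.04 / 9.39 = -1304/939 ≈ -1.388711

-1.3887


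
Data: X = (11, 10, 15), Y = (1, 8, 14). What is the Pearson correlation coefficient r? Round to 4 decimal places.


r = sum((xi-xbar)(yi-ybar)) / sqrt(sum((xi-xbar)^2) * sum((yi-ybar)^2))
n = 3, xbar = 36/3 = 12, ybar = 23/3 ≈ 7.666667
Sxy = sum((xi-xbar)(yi-ybar)) = 25
Sxx = sum((xi-xbar)^2) = 14
Syy = sum((yi-ybar)^2) = 254/3 ≈ 84.666667
sqrt(Sxx*Syy) ≈ 34.428670
r = Sxy / sqrt(Sxx*Syy) = 25 / 34.428670 ≈ 0.726139

0.7261


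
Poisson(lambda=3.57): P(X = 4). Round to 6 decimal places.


P = e^(-lam) * lam^k / k!
e^(-3.57) ≈ 0.02815585
lam^k = 3.57^4 ≈ 162.432476
k! = 4! = 24
P = 0.02815585 * 162.432476 / 24 ≈ 0.190559

0.190559


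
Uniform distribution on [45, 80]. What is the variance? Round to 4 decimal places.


Var = (b-a)^2 / 12
(b-a)^2 = (80 - 45)^2 = 1225
Var = 1225/12 ≈ 102.083333

102.0833


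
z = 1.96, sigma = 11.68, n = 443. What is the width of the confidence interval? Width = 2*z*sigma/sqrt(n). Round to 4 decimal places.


width = 2*z*sigma/sqrt(n)
2*z*sigma = 2 * 1.96 * 11.68 = 45.7856
sqrt(443) ≈ 21.047565
width = 45.7856 / 21.047565 ≈ 2.175340

2.1753


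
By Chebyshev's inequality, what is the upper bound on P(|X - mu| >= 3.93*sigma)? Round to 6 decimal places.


P <= 1/k^2
k^2 = 3.93^2 = 15.4449
1/k^2 = 1 / 15.4449 ≈ 0.06474629

0.064746


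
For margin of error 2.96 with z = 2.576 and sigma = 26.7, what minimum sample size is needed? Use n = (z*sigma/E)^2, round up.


z*sigma/E = 2.576 * 26.7 / 2.96 = 42987/1850 ≈ 23.236216
(z*sigma/E)^2 ≈ 539.921744
round up: n = 540

540


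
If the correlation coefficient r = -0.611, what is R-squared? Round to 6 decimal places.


R^2 = r^2 = (-0.611)^2 = 0.373321

0.373321


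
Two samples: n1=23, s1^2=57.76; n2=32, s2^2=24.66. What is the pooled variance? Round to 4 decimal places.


sp^2 = ((n1-1)*s1^2 + (n2-1)*s2^2)/(n1+n2-2)
(n1-1)*s1^2 = 22 * 57.76 = 1270.72
(n2-1)*s2^2 = 31 * 24.66 = 764.46
numerator = 1270.72 + 764.46 = 2035.18
n1+n2-2 = 53
sp^2 = 2035.18 / 53 = 101759/2650 ≈ 38.399623

38.3996


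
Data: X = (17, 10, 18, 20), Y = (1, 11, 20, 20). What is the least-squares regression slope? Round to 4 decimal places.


b = sum((xi-xbar)(yi-ybar)) / sum((xi-xbar)^2)
n = 4, xbar = 65/4 = 16.25, ybar = 52/4 = 13
Sxy = sum((xi-xbar)(yi-ybar)) = 42
Sxx = sum((xi-xbar)^2) = 56.75
b = Sxy / Sxx = 168/227 ≈ 0.740088

0.7401


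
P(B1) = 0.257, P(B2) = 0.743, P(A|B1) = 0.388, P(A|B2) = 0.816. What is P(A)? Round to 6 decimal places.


P(A) = P(A|B1)*P(B1) + P(A|B2)*P(B2)
P(A|B1)*P(B1) = 0.388 * 0.257 = 0.099716
P(A|B2)*P(B2) = 0.816 * 0.743 = 0.606288
P(A) = 0.099716 + 0.606288 = 0.706004

0.706004


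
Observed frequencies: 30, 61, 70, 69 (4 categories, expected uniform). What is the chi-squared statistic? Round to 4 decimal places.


chi2 = sum((O-E)^2/E), E = total/4
total = 230, E = 230/4 = 57.5
(30 - 57.5)^2 / 57.5 = 756.25 / 57.5 = 605/46 ≈ 13.152174
(61 - 57.5)^2 / 57.5 = 12.25 / 57.5 = 49/230 ≈ 0.213043
(70 - 57.5)^2 / 57.5 = 156.25 / 57.5 = 125/46 ≈ 2.717391
(69 - 57.5)^2 / 57.5 = 132.25 / 57.5 = 2.3
chi2 = 2114/115 ≈ 18.382609

18.3826


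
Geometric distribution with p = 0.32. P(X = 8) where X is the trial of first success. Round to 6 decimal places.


P = (1-p)^(k-1) * p
(1-p)^(k-1) = 0.68^7 ≈ 0.06722989
P = 0.06722989 * 0.32 ≈ 0.02151356

0.021514


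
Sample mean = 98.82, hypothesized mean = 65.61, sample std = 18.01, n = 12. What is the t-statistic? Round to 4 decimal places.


t = (xbar - mu0) / (s/sqrt(n))
xbar - mu0 = 98.82 - 65.61 = 33.21
sqrt(12) ≈ 3.46410162
s/sqrt(n) = 18.01 / 3.46410162 ≈ 5.19903917
t = 33.21 / 5.19903917 ≈ 6.387719

6.3877


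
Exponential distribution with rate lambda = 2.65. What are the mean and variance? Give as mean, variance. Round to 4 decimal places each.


mean = 1/lam, var = 1/lam^2
mean = 1 / 2.65 = 20/53 ≈ 0.377358
lam^2 = 2.65^2 = 7.0225
var = 1 / 7.0225 = 400/2809 ≈ 0.142399

0.3774, 0.1424


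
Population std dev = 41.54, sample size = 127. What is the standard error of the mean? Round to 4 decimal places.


SE = sigma / sqrt(n)
sqrt(127) ≈ 11.269428
SE = 41.54 / 11.269428 ≈ 3.686079

3.6861


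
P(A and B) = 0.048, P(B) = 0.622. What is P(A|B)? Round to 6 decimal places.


P(A|B) = P(A and B) / P(B) = 0.048 / 0.622 = 24/311 ≈ 0.07717042

0.077170


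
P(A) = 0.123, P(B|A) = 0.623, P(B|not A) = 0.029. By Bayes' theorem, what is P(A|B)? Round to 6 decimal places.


P(A|B) = P(B|A)*P(A) / P(B), P(B) = P(B|A)*P(A) + P(B|not A)*P(not A)
P(B|A)*P(A) = 0.623 * 0.123 = 0.076629
P(B|not A)*P(not A) = 0.029 * 0.877 = 0.025433
P(B) = 0.076629 + 0.025433 = 0.102062
P(A|B) = 0.076629 / 0.102062 ≈ 0.75080833

0.750808


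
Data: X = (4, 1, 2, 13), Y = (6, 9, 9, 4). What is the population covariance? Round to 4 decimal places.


Cov = (1/n)*sum((xi-xbar)(yi-ybar))
n = 4, xbar = 20/4 = 5, ybar = 28/4 = 7
sum((xi-xbar)(yi-ybar)) = -37
Cov = -37 / 4 = -9.25

-9.2500


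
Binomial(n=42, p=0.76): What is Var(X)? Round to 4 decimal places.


Var = n*p*(1-p) = 42 * 0.76 * 0.24 = 7.6608

7.6608


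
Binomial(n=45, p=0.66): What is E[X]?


E[X] = n*p = 45 * 0.66 = 29.7

29.7


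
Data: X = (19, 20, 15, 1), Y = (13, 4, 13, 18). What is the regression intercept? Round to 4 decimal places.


a = ybar - b*xbar, where b = sum((xi-xbar)(yi-ybar)) / sum((xi-xbar)^2)
n = 4, xbar = 55/4 = 13.75, ybar = 48/4 = 12
Sxy = sum((xi-xbar)(yi-ybar)) = -120
Sxx = sum((xi-xbar)^2) = 230.75
b = Sxy / Sxx = -480/923 ≈ -0.520043
a = 12 - (-0.520043) * 13.75 = 17676/923 ≈ 19.150596

19.1506


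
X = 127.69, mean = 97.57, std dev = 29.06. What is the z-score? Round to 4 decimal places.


z = (X - mu) / sigma
X - mu = 127.69 - 97.57 = 30.12
z = 30.12 / 29.06 = 1506/1453 ≈ 1.036476

1.0365


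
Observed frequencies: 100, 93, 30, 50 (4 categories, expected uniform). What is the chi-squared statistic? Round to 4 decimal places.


chi2 = sum((O-E)^2/E), E = total/4
total = 273, E = 273/4 = 68.25
(100 - 68.25)^2 / 68.25 = 1008.0625 / 68.25 = 16129/1092 ≈ 14.770147
(93 - 68.25)^2 / 68.25 = 612.5625 / 68.25 = 3267/364 ≈ 8.975275
(30 - 68.25)^2 / 68.25 = 1463.0625 / 68.25 = 7803/364 ≈ 21.436813
(50 - 68.25)^2 / 68.25 = 333.0625 / 68.25 = 5329/1092 ≈ 4.880037
chi2 = 13667/273 ≈ 50.062271

50.0623


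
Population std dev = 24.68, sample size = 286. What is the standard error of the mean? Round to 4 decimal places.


SE = sigma / sqrt(n)
sqrt(286) ≈ 16.911535
SE = 24.68 / 16.911535 ≈ 1.459359

1.4594


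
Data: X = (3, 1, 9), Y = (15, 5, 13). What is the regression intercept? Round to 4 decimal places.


a = ybar - b*xbar, where b = sum((xi-xbar)(yi-ybar)) / sum((xi-xbar)^2)
n = 3, xbar = 13/3 ≈ 4.333333, ybar = 33/3 = 11
Sxy = sum((xi-xbar)(yi-ybar)) = 24
Sxx = sum((xi-xbar)^2) = 104/3 ≈ 34.666667
b = Sxy / Sxx = 9/13 ≈ 0.692308
a = 11 - 0.692308 * 4.333333 = 8

8.0000


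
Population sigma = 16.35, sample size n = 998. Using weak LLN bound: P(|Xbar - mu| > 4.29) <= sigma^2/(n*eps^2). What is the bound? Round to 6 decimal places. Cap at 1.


bound = min(1, sigma^2/(n*eps^2))
sigma^2 = 16.35^2 = 267.3225
n*eps^2 = 998 * 4.29^2 = 998 * 18.4041 = 18367.2918
sigma^2/(n*eps^2) = 267.3225 / 18367.2918 ≈ 0.01455427

0.014554


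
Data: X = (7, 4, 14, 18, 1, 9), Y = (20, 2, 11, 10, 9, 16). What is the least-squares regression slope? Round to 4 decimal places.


b = sum((xi-xbar)(yi-ybar)) / sum((xi-xbar)^2)
n = 6, xbar = 53/6 ≈ 8.833333, ybar = 68/6 = 34/3 ≈ 11.333333
Sxy = sum((xi-xbar)(yi-ybar)) = 103/3 ≈ 34.333333
Sxx = sum((xi-xbar)^2) = 1193/6 ≈ 198.833333
b = Sxy / Sxx = 206/1193 ≈ 0.172674

0.1727


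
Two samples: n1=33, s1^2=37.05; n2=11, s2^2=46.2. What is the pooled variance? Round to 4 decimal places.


sp^2 = ((n1-1)*s1^2 + (n2-1)*s2^2)/(n1+n2-2)
(n1-1)*s1^2 = 32 * 37.05 = 1185.6
(n2-1)*s2^2 = 10 * 46.2 = 462
numerator = 1185.6 + 462 = 1647.6
n1+n2-2 = 42
sp^2 = 1647.6 / 42 = 1373/35 ≈ 39.228571

39.2286


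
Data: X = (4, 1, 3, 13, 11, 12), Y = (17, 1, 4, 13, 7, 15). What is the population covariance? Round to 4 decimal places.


Cov = (1/n)*sum((xi-xbar)(yi-ybar))
n = 6, xbar = 44/6 = 22/3 ≈ 7.333333, ybar = 57/6 = 9.5
sum((xi-xbar)(yi-ybar)) = 89
Cov = 89 / 6 = 89/6 ≈ 14.833333

14.8333


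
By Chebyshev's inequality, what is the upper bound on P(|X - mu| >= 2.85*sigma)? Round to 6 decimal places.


P <= 1/k^2
k^2 = 2.85^2 = 8.1225
1/k^2 = 1 / 8.1225 = 400/3249 ≈ 0.12311480

0.123115


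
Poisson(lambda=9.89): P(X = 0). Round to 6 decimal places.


P = e^(-lam) * lam^k / k!
e^(-9.89) ≈ 0.00005067895
lam^k = 9.89^0 = 1
k! = 0! = 1
P = 0.00005067895 * 1 / 1 ≈ 0.000051

0.000051


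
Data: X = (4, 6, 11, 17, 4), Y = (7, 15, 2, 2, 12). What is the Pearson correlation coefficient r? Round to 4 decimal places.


r = sum((xi-xbar)(yi-ybar)) / sqrt(sum((xi-xbar)^2) * sum((yi-ybar)^2))
n = 5, xbar = 42/5 = 8.4, ybar = 38/5 = 7.6
Sxy = sum((xi-xbar)(yi-ybar)) = -97.2
Sxx = sum((xi-xbar)^2) = 125.2
Syy = sum((yi-ybar)^2) = 137.2
sqrt(Sxx*Syy) ≈ 131.062733
r = Sxy / sqrt(Sxx*Syy) = -97.2 / 131.062733 ≈ -0.741630

-0.7416


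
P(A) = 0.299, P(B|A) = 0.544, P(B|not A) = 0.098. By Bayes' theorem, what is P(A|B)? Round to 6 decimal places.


P(A|B) = P(B|A)*P(A) / P(B), P(B) = P(B|A)*P(A) + P(B|not A)*P(not A)
P(B|A)*P(A) = 0.544 * 0.299 = 0.162656
P(B|not A)*P(not A) = 0.098 * 0.701 = 0.068698
P(B) = 0.162656 + 0.068698 = 0.231354
P(A|B) = 0.162656 / 0.231354 ≈ 0.70306111

0.703061


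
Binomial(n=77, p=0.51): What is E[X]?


E[X] = n*p = 77 * 0.51 = 39.27

39.27


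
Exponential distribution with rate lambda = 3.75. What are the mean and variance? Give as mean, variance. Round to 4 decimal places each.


mean = 1/lam, var = 1/lam^2
mean = 1 / 3.75 = 4/15 ≈ 0.266667
lam^2 = 3.75^2 = 14.0625
var = 1 / 14.0625 = 16/225 ≈ 0.071111

0.2667, 0.0711


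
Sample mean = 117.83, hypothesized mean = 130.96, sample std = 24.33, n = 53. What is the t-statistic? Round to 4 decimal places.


t = (xbar - mu0) / (s/sqrt(n))
xbar - mu0 = 117.83 - 130.96 = -13.13
sqrt(53) ≈ 7.28010989
s/sqrt(n) = 24.33 / 7.28010989 ≈ 3.34198252
t = -13.13 / 3.34198252 ≈ -3.928806

-3.9288


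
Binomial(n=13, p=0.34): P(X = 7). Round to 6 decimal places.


P = C(n,k) * p^k * (1-p)^(n-k)
C(13,7) = 1716
p^k = 0.34^7 ≈ 0.0005252335
(1-p)^(n-k) = 0.66^6 ≈ 0.08265395
P = 1716 * 0.0005252335 * 0.08265395 ≈ 0.074496

0.074496


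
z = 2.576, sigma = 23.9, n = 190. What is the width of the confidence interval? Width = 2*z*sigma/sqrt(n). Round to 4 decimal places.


width = 2*z*sigma/sqrt(n)
2*z*sigma = 2 * 2.576 * 23.9 = 123.1328
sqrt(190) ≈ 13.784049
width = 123.1328 / 13.784049 ≈ 8.932992

8.9330


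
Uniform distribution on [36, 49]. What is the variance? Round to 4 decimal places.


Var = (b-a)^2 / 12
(b-a)^2 = (49 - 36)^2 = 169
Var = 169/12 ≈ 14.083333

14.0833


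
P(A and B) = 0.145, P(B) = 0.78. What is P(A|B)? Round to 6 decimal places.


P(A|B) = P(A and B) / P(B) = 0.145 / 0.78 = 29/156 ≈ 0.18589744

0.185897


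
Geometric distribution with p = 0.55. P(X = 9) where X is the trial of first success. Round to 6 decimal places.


P = (1-p)^(k-1) * p
(1-p)^(k-1) = 0.45^8 ≈ 0.001681513
P = 0.001681513 * 0.55 ≈ 0.0009248319

0.000925


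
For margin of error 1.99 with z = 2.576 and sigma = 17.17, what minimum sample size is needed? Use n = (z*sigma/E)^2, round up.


z*sigma/E = 2.576 * 17.17 / 1.99 ≈ 22.226090
(z*sigma/E)^2 ≈ 493.999097
round up: n = 494

494


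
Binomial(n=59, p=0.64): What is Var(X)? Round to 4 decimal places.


Var = n*p*(1-p) = 59 * 0.64 * 0.36 = 13.5936

13.5936


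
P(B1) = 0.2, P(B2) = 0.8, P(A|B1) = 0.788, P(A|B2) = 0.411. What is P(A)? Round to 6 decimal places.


P(A) = P(A|B1)*P(B1) + P(A|B2)*P(B2)
P(A|B1)*P(B1) = 0.788 * 0.2 = 0.1576
P(A|B2)*P(B2) = 0.411 * 0.8 = 0.3288
P(A) = 0.1576 + 0.3288 = 0.4864

0.486400


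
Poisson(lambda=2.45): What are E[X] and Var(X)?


E[X] = Var(X) = lambda = 2.45

2.45, 2.45


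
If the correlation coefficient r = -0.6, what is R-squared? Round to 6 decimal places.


R^2 = r^2 = (-0.6)^2 = 0.36

0.360000


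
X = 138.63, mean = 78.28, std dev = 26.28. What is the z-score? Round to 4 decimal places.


z = (X - mu) / sigma
X - mu = 138.63 - 78.28 = 60.35
z = 60.35 / 26.28 = 6035/2628 ≈ 2.296423

2.2964


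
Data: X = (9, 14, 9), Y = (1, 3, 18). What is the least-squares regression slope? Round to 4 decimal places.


b = sum((xi-xbar)(yi-ybar)) / sum((xi-xbar)^2)
n = 3, xbar = 32/3 ≈ 10.666667, ybar = 22/3 ≈ 7.333333
Sxy = sum((xi-xbar)(yi-ybar)) = -65/3 ≈ -21.666667
Sxx = sum((xi-xbar)^2) = 50/3 ≈ 16.666667
b = Sxy / Sxx = -1.3

-1.3000


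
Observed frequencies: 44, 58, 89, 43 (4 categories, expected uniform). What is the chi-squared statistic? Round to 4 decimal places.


chi2 = sum((O-E)^2/E), E = total/4
total = 234, E = 234/4 = 58.5
(44 - 58.5)^2 / 58.5 = 210.25 / 58.5 = 841/234 ≈ 3.594017
(58 - 58.5)^2 / 58.5 = 0.25 / 58.5 = 1/234 ≈ 0.004274
(89 - 58.5)^2 / 58.5 = 930.25 / 58.5 = 3721/234 ≈ 15.901709
(43 - 58.5)^2 / 58.5 = 240.25 / 58.5 = 961/234 ≈ 4.106838
chi2 = 2762/117 ≈ 23.606838

23.6068


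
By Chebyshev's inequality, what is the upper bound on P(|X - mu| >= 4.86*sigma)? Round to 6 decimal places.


P <= 1/k^2
k^2 = 4.86^2 = 23.6196
1/k^2 = 1 / 23.6196 ≈ 0.04233772

0.042338


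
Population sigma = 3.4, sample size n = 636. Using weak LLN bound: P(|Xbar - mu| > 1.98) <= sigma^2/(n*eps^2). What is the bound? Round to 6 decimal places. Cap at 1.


bound = min(1, sigma^2/(n*eps^2))
sigma^2 = 3.4^2 = 11.56
n*eps^2 = 636 * 1.98^2 = 636 * 3.9204 = 2493.3744
sigma^2/(n*eps^2) = 11.56 / 2493.3744 ≈ 0.00463629

0.004636


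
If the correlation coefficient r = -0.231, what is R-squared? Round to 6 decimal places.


R^2 = r^2 = (-0.231)^2 = 0.053361

0.053361


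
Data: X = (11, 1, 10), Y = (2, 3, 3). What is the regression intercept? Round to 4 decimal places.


a = ybar - b*xbar, where b = sum((xi-xbar)(yi-ybar)) / sum((xi-xbar)^2)
n = 3, xbar = 22/3 ≈ 7.333333, ybar = 8/3 ≈ 2.666667
Sxy = sum((xi-xbar)(yi-ybar)) = -11/3 ≈ -3.666667
Sxx = sum((xi-xbar)^2) = 182/3 ≈ 60.666667
b = Sxy / Sxx = -11/182 ≈ -0.060440
a = 2.666667 - (-0.060440) * 7.333333 = 283/91 ≈ 3.109890

3.1099


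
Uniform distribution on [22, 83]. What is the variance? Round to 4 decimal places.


Var = (b-a)^2 / 12
(b-a)^2 = (83 - 22)^2 = 3721
Var = 3721/12 ≈ 310.083333

310.0833


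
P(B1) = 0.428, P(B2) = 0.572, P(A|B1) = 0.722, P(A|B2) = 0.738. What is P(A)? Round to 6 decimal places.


P(A) = P(A|B1)*P(B1) + P(A|B2)*P(B2)
P(A|B1)*P(B1) = 0.722 * 0.428 = 0.309016
P(A|B2)*P(B2) = 0.738 * 0.572 = 0.422136
P(A) = 0.309016 + 0.422136 = 0.731152

0.731152


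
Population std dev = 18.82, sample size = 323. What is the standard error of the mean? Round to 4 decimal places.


SE = sigma / sqrt(n)
sqrt(323) ≈ 17.972201
SE = 18.82 / 17.972201 ≈ 1.047173

1.0472


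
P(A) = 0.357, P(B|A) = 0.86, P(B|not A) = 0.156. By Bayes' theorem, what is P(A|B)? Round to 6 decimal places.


P(A|B) = P(B|A)*P(A) / P(B), P(B) = P(B|A)*P(A) + P(B|not A)*P(not A)
P(B|A)*P(A) = 0.86 * 0.357 = 0.30702
P(B|not A)*P(not A) = 0.156 * 0.643 = 0.100308
P(B) = 0.30702 + 0.100308 = 0.407328
P(A|B) = 0.30702 / 0.407328 ≈ 0.75374146

0.753741


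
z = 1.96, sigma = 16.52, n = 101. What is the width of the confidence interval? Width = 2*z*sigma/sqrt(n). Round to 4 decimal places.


width = 2*z*sigma/sqrt(n)
2*z*sigma = 2 * 1.96 * 16.52 = 64.7584
sqrt(101) ≈ 10.049876
width = 64.7584 / 10.049876 ≈ 6.443702

6.4437


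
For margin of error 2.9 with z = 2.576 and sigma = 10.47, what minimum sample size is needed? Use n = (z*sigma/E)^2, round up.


z*sigma/E = 2.576 * 10.47 / 2.9 ≈ 9.300248
(z*sigma/E)^2 ≈ 86.494618
round up: n = 87

87


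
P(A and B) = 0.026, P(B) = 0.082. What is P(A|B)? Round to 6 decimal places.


P(A|B) = P(A and B) / P(B) = 0.026 / 0.082 = 13/41 ≈ 0.31707317

0.317073


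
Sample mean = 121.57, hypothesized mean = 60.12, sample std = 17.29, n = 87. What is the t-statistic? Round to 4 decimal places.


t = (xbar - mu0) / (s/sqrt(n))
xbar - mu0 = 121.57 - 60.12 = 61.45
sqrt(87) ≈ 9.32737905
s/sqrt(n) = 17.29 / 9.32737905 ≈ 1.85368257
t = 61.45 / 1.85368257 ≈ 33.150228

33.1502


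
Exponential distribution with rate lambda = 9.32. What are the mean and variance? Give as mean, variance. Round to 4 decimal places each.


mean = 1/lam, var = 1/lam^2
mean = 1 / 9.32 = 25/233 ≈ 0.107296
lam^2 = 9.32^2 = 86.8624
var = 1 / 86.8624 ≈ 0.011512

0.1073, 0.0115


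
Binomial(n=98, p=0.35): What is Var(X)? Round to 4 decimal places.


Var = n*p*(1-p) = 98 * 0.35 * 0.65 = 22.295

22.2950


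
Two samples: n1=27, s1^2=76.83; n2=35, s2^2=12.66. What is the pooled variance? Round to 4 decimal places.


sp^2 = ((n1-1)*s1^2 + (n2-1)*s2^2)/(n1+n2-2)
(n1-1)*s1^2 = 26 * 76.83 = 1997.58
(n2-1)*s2^2 = 34 * 12.66 = 430.44
numerator = 1997.58 + 430.44 = 2428.02
n1+n2-2 = 60
sp^2 = 2428.02 / 60 = 40.467

40.4670


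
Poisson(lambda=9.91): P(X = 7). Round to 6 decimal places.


P = e^(-lam) * lam^k / k!
e^(-9.91) ≈ 0.00004967544
lam^k = 9.91^7 ≈ 9386757.133987
k! = 7! = 5040
P = 0.00004967544 * 9386757.133987 / 5040 ≈ 0.092518

0.092518


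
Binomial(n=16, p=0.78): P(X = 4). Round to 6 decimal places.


P = C(n,k) * p^k * (1-p)^(n-k)
C(16,4) = 1820
p^k = 0.78^4 ≈ 0.3701506
(1-p)^(n-k) = 0.22^12 ≈ 0.00000001285500
P = 1820 * 0.3701506 * 0.00000001285500 ≈ 0.000009

0.000009


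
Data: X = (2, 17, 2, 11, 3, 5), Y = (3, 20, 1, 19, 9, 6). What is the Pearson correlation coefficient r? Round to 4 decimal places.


r = sum((xi-xbar)(yi-ybar)) / sqrt(sum((xi-xbar)^2) * sum((yi-ybar)^2))
n = 6, xbar = 40/6 = 20/3 ≈ 6.666667, ybar = 58/6 = 29/3 ≈ 9.666667
Sxy = sum((xi-xbar)(yi-ybar)) = 682/3 ≈ 227.333333
Sxx = sum((xi-xbar)^2) = 556/3 ≈ 185.333333
Syy = sum((yi-ybar)^2) = 982/3 ≈ 327.333333
sqrt(Sxx*Syy) ≈ 246.304238
r = Sxy / sqrt(Sxx*Syy) = 227.333333 / 246.304238 ≈ 0.922978

0.9230


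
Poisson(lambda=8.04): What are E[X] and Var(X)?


E[X] = Var(X) = lambda = 8.04

8.04, 8.04


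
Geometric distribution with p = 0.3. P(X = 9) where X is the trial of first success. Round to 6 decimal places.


P = (1-p)^(k-1) * p
(1-p)^(k-1) = 0.7^8 = 0.05764801
P = 0.05764801 * 0.3 ≈ 0.01729440

0.017294


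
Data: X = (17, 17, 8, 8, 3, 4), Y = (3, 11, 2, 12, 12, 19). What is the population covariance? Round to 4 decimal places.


Cov = (1/n)*sum((xi-xbar)(yi-ybar))
n = 6, xbar = 57/6 = 9.5, ybar = 59/6 ≈ 9.833333
sum((xi-xbar)(yi-ybar)) = -98.5
Cov = -98.5 / 6 = -197/12 ≈ -16.416667

-16.4167


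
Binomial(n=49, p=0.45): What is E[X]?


E[X] = n*p = 49 * 0.45 = 22.05

22.05


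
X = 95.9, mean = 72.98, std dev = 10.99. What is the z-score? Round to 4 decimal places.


z = (X - mu) / sigma
X - mu = 95.9 - 72.98 = 22.92
z = 22.92 / 10.99 = 2292/1099 ≈ 2.085532

2.0855


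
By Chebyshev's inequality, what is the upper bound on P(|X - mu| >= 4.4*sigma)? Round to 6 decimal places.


P <= 1/k^2
k^2 = 4.4^2 = 19.36
1/k^2 = 1 / 19.36 = 25/484 ≈ 0.05165289

0.051653


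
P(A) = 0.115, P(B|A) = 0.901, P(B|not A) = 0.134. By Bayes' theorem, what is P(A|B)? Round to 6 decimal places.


P(A|B) = P(B|A)*P(A) / P(B), P(B) = P(B|A)*P(A) + P(B|not A)*P(not A)
P(B|A)*P(A) = 0.901 * 0.115 = 0.103615
P(B|not A)*P(not A) = 0.134 * 0.885 = 0.11859
P(B) = 0.103615 + 0.11859 = 0.222205
P(A|B) = 0.103615 / 0.222205 ≈ 0.46630364

0.466304


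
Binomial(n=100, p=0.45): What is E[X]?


E[X] = n*p = 100 * 0.45 = 45

45


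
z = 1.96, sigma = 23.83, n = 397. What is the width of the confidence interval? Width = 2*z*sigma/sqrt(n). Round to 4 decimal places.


width = 2*z*sigma/sqrt(n)
2*z*sigma = 2 * 1.96 * 23.83 = 93.4136
sqrt(397) ≈ 19.924859
width = 93.4136 / 19.924859 ≈ 4.688294

4.6883


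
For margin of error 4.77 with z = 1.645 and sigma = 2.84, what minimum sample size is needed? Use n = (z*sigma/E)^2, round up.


z*sigma/E = 1.645 * 2.84 / 4.77 ≈ 0.979413
(z*sigma/E)^2 ≈ 0.959250
round up: n = 1

1


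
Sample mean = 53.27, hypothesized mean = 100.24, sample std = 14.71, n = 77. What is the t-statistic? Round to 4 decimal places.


t = (xbar - mu0) / (s/sqrt(n))
xbar - mu0 = 53.27 - 100.24 = -46.97
sqrt(77) ≈ 8.77496439
s/sqrt(n) = 14.71 / 8.77496439 ≈ 1.67636008
t = -46.97 / 1.67636008 ≈ -28.019040

-28.0190


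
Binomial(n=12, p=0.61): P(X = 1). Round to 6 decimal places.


P = C(n,k) * p^k * (1-p)^(n-k)
C(12,1) = 12
p^k = 0.61^1 = 0.61
(1-p)^(n-k) = 0.39^11 ≈ 0.00003174758
P = 12 * 0.61 * 0.00003174758 ≈ 0.000232

0.000232


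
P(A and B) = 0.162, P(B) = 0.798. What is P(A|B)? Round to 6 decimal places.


P(A|B) = P(A and B) / P(B) = 0.162 / 0.798 = 27/133 ≈ 0.20300752

0.203008


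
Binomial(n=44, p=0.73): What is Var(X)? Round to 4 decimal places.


Var = n*p*(1-p) = 44 * 0.73 * 0.27 = 8.6724

8.6724


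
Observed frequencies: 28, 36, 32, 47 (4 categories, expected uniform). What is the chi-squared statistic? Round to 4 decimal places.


chi2 = sum((O-E)^2/E), E = total/4
total = 143, E = 143/4 = 35.75
(28 - 35.75)^2 / 35.75 = 60.0625 / 35.75 = 961/572 ≈ 1.680070
(36 - 35.75)^2 / 35.75 = 0.0625 / 35.75 = 1/572 ≈ 0.001748
(32 - 35.75)^2 / 35.75 = 14.0625 / 35.75 = 225/572 ≈ 0.393357
(47 - 35.75)^2 / 35.75 = 126.5625 / 35.75 = 2025/572 ≈ 3.540210
chi2 = 73/13 ≈ 5.615385

5.6154


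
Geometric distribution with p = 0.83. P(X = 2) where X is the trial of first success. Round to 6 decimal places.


P = (1-p)^(k-1) * p
(1-p)^(k-1) = 0.17^1 = 0.17
P = 0.17 * 0.83 = 0.1411

0.141100


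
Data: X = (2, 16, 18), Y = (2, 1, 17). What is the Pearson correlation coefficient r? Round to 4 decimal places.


r = sum((xi-xbar)(yi-ybar)) / sqrt(sum((xi-xbar)^2) * sum((yi-ybar)^2))
n = 3, xbar = 36/3 = 12, ybar = 20/3 ≈ 6.666667
Sxy = sum((xi-xbar)(yi-ybar)) = 86
Sxx = sum((xi-xbar)^2) = 152
Syy = sum((yi-ybar)^2) = 482/3 ≈ 160.666667
sqrt(Sxx*Syy) ≈ 156.273265
r = Sxy / sqrt(Sxx*Syy) = 86 / 156.273265 ≈ 0.550318

0.5503


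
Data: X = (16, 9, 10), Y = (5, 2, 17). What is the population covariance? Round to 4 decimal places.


Cov = (1/n)*sum((xi-xbar)(yi-ybar))
n = 3, xbar = 35/3 ≈ 11.666667, ybar = 24/3 = 8
sum((xi-xbar)(yi-ybar)) = -12
Cov = -12 / 3 = -4

-4.0000


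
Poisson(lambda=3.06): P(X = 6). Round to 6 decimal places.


P = e^(-lam) * lam^k / k!
e^(-3.06) ≈ 0.04688770
lam^k = 3.06^6 ≈ 820.972404
k! = 6! = 720
P = 0.04688770 * 820.972404 / 720 ≈ 0.053463

0.053463


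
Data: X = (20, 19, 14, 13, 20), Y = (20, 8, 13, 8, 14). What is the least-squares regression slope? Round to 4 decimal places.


b = sum((xi-xbar)(yi-ybar)) / sum((xi-xbar)^2)
n = 5, xbar = 86/5 = 17.2, ybar = 63/5 = 12.6
Sxy = sum((xi-xbar)(yi-ybar)) = 34.4
Sxx = sum((xi-xbar)^2) = 46.8
b = Sxy / Sxx = 86/117 ≈ 0.735043

0.7350


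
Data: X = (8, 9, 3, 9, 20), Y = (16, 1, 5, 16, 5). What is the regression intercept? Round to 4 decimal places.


a = ybar - b*xbar, where b = sum((xi-xbar)(yi-ybar)) / sum((xi-xbar)^2)
n = 5, xbar = 49/5 = 9.8, ybar = 43/5 = 8.6
Sxy = sum((xi-xbar)(yi-ybar)) = -25.4
Sxx = sum((xi-xbar)^2) = 154.8
b = Sxy / Sxx = -127/774 ≈ -0.164083
a = 8.6 - (-0.164083) * 9.8 = 7901/774 ≈ 10.208010

10.2080


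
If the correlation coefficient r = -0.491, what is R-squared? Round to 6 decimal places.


R^2 = r^2 = (-0.491)^2 = 0.241081

0.241081


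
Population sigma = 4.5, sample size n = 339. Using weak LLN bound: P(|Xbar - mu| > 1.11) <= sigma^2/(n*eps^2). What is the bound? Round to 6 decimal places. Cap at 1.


bound = min(1, sigma^2/(n*eps^2))
sigma^2 = 4.5^2 = 20.25
n*eps^2 = 339 * 1.11^2 = 339 * 1.2321 = 417.6819
sigma^2/(n*eps^2) = 20.25 / 417.6819 ≈ 0.04848187

0.048482


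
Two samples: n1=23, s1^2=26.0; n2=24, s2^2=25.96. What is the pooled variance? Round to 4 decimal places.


sp^2 = ((n1-1)*s1^2 + (n2-1)*s2^2)/(n1+n2-2)
(n1-1)*s1^2 = 22 * 26.0 = 572
(n2-1)*s2^2 = 23 * 25.96 = 597.08
numerator = 572 + 597.08 = 1169.08
n1+n2-2 = 45
sp^2 = 1169.08 / 45 = 29227/1125 ≈ 25.979556

25.9796


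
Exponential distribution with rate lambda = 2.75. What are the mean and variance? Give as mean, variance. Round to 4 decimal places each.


mean = 1/lam, var = 1/lam^2
mean = 1 / 2.75 = 4/11 ≈ 0.363636
lam^2 = 2.75^2 = 7.5625
var = 1 / 7.5625 = 16/121 ≈ 0.132231

0.3636, 0.1322


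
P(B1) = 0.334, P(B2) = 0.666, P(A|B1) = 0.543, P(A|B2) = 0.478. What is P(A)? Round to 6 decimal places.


P(A) = P(A|B1)*P(B1) + P(A|B2)*P(B2)
P(A|B1)*P(B1) = 0.543 * 0.334 = 0.181362
P(A|B2)*P(B2) = 0.478 * 0.666 = 0.318348
P(A) = 0.181362 + 0.318348 = 0.49971

0.499710


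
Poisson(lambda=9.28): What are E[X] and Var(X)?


E[X] = Var(X) = lambda = 9.28

9.28, 9.28


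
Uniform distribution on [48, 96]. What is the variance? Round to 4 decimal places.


Var = (b-a)^2 / 12
(b-a)^2 = (96 - 48)^2 = 2304
Var = 2304/12 = 192

192.0000


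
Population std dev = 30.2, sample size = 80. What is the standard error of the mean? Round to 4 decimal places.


SE = sigma / sqrt(n)
sqrt(80) ≈ 8.944272
SE = 30.2 / 8.944272 ≈ 3.376463

3.3765


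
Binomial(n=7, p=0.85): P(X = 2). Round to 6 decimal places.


P = C(n,k) * p^k * (1-p)^(n-k)
C(7,2) = 21
p^k = 0.85^2 = 0.7225
(1-p)^(n-k) = 0.15^5 = 0.0000759375
P = 21 * 0.7225 * 0.0000759375 ≈ 0.001152

0.001152


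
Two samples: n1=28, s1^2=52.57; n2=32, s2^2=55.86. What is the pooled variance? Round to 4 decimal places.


sp^2 = ((n1-1)*s1^2 + (n2-1)*s2^2)/(n1+n2-2)
(n1-1)*s1^2 = 27 * 52.57 = 1419.39
(n2-1)*s2^2 = 31 * 55.86 = 1731.66
numerator = 1419.39 + 1731.66 = 3151.05
n1+n2-2 = 58
sp^2 = 3151.05 / 58 = 63021/1160 ≈ 54.328448

54.3284


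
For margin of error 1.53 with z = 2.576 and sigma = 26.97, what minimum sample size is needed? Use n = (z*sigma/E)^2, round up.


z*sigma/E = 2.576 * 26.97 / 1.53 = 289478/6375 ≈ 45.408314
(z*sigma/E)^2 ≈ 2061.914955
round up: n = 2062

2062


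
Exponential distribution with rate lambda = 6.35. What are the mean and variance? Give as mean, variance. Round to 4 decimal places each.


mean = 1/lam, var = 1/lam^2
mean = 1 / 6.35 = 20/127 ≈ 0.157480
lam^2 = 6.35^2 = 40.3225
var = 1 / 40.3225 ≈ 0.024800

0.1575, 0.0248


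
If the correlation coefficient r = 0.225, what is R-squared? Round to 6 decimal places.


R^2 = r^2 = (0.225)^2 = 0.050625

0.050625


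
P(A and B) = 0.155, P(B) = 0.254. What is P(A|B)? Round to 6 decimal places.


P(A|B) = P(A and B) / P(B) = 0.155 / 0.254 = 155/254 ≈ 0.61023622

0.610236


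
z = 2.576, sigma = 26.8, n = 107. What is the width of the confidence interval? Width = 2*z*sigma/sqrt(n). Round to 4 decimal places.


width = 2*z*sigma/sqrt(n)
2*z*sigma = 2 * 2.576 * 26.8 = 138.0736
sqrt(107) ≈ 10.344080
width = 138.0736 / 10.344080 ≈ 13.348079

13.3481


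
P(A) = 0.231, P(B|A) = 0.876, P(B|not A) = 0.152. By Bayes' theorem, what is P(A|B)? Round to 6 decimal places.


P(A|B) = P(B|A)*P(A) / P(B), P(B) = P(B|A)*P(A) + P(B|not A)*P(not A)
P(B|A)*P(A) = 0.876 * 0.231 = 0.202356
P(B|not A)*P(not A) = 0.152 * 0.769 = 0.116888
P(B) = 0.202356 + 0.116888 = 0.319244
P(A|B) = 0.202356 / 0.319244 ≈ 0.63385999

0.633860


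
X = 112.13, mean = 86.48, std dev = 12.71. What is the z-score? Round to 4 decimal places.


z = (X - mu) / sigma
X - mu = 112.13 - 86.48 = 25.65
z = 25.65 / 12.71 = 2565/1271 ≈ 2.018096

2.0181


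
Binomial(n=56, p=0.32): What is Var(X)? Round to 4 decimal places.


Var = n*p*(1-p) = 56 * 0.32 * 0.68 = 12.1856

12.1856


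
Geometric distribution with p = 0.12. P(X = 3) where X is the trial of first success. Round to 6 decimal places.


P = (1-p)^(k-1) * p
(1-p)^(k-1) = 0.88^2 = 0.7744
P = 0.7744 * 0.12 = 0.092928

0.092928


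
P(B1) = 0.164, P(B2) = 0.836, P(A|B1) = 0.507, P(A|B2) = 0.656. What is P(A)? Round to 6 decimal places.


P(A) = P(A|B1)*P(B1) + P(A|B2)*P(B2)
P(A|B1)*P(B1) = 0.507 * 0.164 = 0.083148
P(A|B2)*P(B2) = 0.656 * 0.836 = 0.548416
P(A) = 0.083148 + 0.548416 = 0.631564

0.631564


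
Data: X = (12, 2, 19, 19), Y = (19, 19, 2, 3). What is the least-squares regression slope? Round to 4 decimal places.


b = sum((xi-xbar)(yi-ybar)) / sum((xi-xbar)^2)
n = 4, xbar = 52/4 = 13, ybar = 43/4 = 10.75
Sxy = sum((xi-xbar)(yi-ybar)) = -198
Sxx = sum((xi-xbar)^2) = 194
b = Sxy / Sxx = -99/97 ≈ -1.020619

-1.0206
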